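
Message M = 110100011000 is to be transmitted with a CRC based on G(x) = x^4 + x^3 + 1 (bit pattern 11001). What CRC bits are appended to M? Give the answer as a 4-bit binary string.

0111

Append 4 zeros: 1101000110000000. Divide by 11001 (XOR where the leading bit is 1):
  pos 0: 11010 XOR 11001 = 00011
  pos 3: 11001 XOR 11001 = 00000
  pos 8: 10000 XOR 11001 = 01001
  pos 9: 10010 XOR 11001 = 01011
  pos 10: 10110 XOR 11001 = 01111
  pos 11: 11110 XOR 11001 = 00111
Remainder (last 4 bits) = 0111. This is the CRC / FCS.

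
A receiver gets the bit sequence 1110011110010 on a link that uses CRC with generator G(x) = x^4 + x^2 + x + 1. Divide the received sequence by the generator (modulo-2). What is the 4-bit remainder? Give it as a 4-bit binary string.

Modulo-2 division of 1110011110010 by 10111:
  pos 0: 11100 XOR 10111 = 01011
  pos 1: 10111 XOR 10111 = 00000
  pos 6: 11100 XOR 10111 = 01011
  pos 7: 10111 XOR 10111 = 00000
Remainder = 0000 (zero — the frame passes the CRC check).

0000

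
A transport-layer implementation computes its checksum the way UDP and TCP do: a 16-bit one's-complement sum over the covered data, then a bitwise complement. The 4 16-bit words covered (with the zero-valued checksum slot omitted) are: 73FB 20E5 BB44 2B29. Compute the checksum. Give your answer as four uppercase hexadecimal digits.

One's-complement addition (fold any carry out of bit 15 back into bit 0):
  0x73FB + 0x20E5 = 0x094E0
  0x94E0 + 0xBB44 = 0x15024 → wrap carry → 0x5025
  0x5025 + 0x2B29 = 0x07B4E
One's-complement sum = 0x7B4E.
Checksum = ~0x7B4E & 0xFFFF = 0x84B1.

84B1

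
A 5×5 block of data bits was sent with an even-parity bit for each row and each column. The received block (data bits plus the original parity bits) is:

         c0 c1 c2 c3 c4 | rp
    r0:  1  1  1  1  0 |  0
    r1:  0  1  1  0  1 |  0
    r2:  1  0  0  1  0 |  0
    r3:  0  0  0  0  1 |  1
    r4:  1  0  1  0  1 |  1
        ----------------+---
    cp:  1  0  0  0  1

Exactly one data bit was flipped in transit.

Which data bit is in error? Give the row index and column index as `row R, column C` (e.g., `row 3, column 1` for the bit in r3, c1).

Recompute each row's even parity and compare to rp:
  r0: data parity 0, sent rp 0 → ok
  r1: data parity 1, sent rp 0 → mismatch
  r2: data parity 0, sent rp 0 → ok
  r3: data parity 1, sent rp 1 → ok
  r4: data parity 1, sent rp 1 → ok
Recompute each column's even parity and compare to cp:
  c0: data parity 1, sent cp 1 → ok
  c1: data parity 0, sent cp 0 → ok
  c2: data parity 1, sent cp 0 → mismatch
  c3: data parity 0, sent cp 0 → ok
  c4: data parity 1, sent cp 1 → ok
Exactly one row (r1) and one column (c2) fail → the flipped bit is at their intersection.

row 1, column 2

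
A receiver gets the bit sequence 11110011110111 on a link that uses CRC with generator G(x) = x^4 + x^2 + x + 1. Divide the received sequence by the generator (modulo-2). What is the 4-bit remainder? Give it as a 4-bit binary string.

1110

Modulo-2 division of 11110011110111 by 10111:
  pos 0: 11110 XOR 10111 = 01001
  pos 1: 10010 XOR 10111 = 00101
  pos 3: 10111 XOR 10111 = 00000
  pos 8: 11011 XOR 10111 = 01100
  pos 9: 11001 XOR 10111 = 01110
Remainder = 1110 (nonzero — an error is detected).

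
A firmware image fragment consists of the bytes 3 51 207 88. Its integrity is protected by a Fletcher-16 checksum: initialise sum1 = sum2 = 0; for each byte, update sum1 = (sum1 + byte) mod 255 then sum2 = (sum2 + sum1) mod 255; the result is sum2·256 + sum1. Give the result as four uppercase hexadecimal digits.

Running sums (mod 255):
  after byte 0 (3): sum1=3, sum2=3
  after byte 1 (51): sum1=54, sum2=57
  after byte 2 (207): sum1=6, sum2=63
  after byte 3 (88): sum1=94, sum2=157
Checksum = sum2·256 + sum1 = 157·256 + 94 = 40286 = 0x9D5E.

9D5E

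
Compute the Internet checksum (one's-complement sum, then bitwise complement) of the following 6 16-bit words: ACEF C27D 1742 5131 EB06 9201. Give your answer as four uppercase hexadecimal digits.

One's-complement addition (fold any carry out of bit 15 back into bit 0):
  0xACEF + 0xC27D = 0x16F6C → wrap carry → 0x6F6D
  0x6F6D + 0x1742 = 0x086AF
  0x86AF + 0x5131 = 0x0D7E0
  0xD7E0 + 0xEB06 = 0x1C2E6 → wrap carry → 0xC2E7
  0xC2E7 + 0x9201 = 0x154E8 → wrap carry → 0x54E9
One's-complement sum = 0x54E9.
Checksum = ~0x54E9 & 0xFFFF = 0xAB16.

AB16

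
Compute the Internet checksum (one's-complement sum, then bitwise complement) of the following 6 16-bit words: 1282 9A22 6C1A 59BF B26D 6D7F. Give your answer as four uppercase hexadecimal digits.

One's-complement addition (fold any carry out of bit 15 back into bit 0):
  0x1282 + 0x9A22 = 0x0ACA4
  0xACA4 + 0x6C1A = 0x118BE → wrap carry → 0x18BF
  0x18BF + 0x59BF = 0x0727E
  0x727E + 0xB26D = 0x124EB → wrap carry → 0x24EC
  0x24EC + 0x6D7F = 0x0926B
One's-complement sum = 0x926B.
Checksum = ~0x926B & 0xFFFF = 0x6D94.

6D94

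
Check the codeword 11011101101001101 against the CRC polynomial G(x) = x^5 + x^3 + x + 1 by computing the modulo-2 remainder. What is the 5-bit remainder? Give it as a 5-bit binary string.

00010

Modulo-2 division of 11011101101001101 by 101011:
  pos 0: 110111 XOR 101011 = 011100
  pos 1: 111000 XOR 101011 = 010011
  pos 2: 100111 XOR 101011 = 001100
  pos 4: 110010 XOR 101011 = 011001
  pos 5: 110011 XOR 101011 = 011000
  pos 6: 110000 XOR 101011 = 011011
  pos 7: 110110 XOR 101011 = 011101
  pos 8: 111011 XOR 101011 = 010000
  pos 9: 100001 XOR 101011 = 001010
  pos 11: 101001 XOR 101011 = 000010
Remainder = 00010 (nonzero — an error is detected).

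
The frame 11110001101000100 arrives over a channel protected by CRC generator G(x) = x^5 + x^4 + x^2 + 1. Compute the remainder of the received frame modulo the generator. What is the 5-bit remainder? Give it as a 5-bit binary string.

00000

Modulo-2 division of 11110001101000100 by 110101:
  pos 0: 111100 XOR 110101 = 001001
  pos 2: 100101 XOR 110101 = 010000
  pos 3: 100001 XOR 110101 = 010100
  pos 4: 101000 XOR 110101 = 011101
  pos 5: 111011 XOR 110101 = 001110
  pos 7: 111000 XOR 110101 = 001101
  pos 9: 110101 XOR 110101 = 000000
Remainder = 00000 (zero — the frame passes the CRC check).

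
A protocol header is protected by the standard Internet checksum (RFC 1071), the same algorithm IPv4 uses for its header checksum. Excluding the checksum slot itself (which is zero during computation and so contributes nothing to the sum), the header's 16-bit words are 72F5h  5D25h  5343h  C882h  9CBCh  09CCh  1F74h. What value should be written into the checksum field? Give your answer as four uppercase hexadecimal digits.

4E22

One's-complement addition (fold any carry out of bit 15 back into bit 0):
  0x72F5 + 0x5D25 = 0x0D01A
  0xD01A + 0x5343 = 0x1235D → wrap carry → 0x235E
  0x235E + 0xC882 = 0x0EBE0
  0xEBE0 + 0x9CBC = 0x1889C → wrap carry → 0x889D
  0x889D + 0x09CC = 0x09269
  0x9269 + 0x1F74 = 0x0B1DD
One's-complement sum = 0xB1DD.
Checksum = ~0xB1DD & 0xFFFF = 0x4E22.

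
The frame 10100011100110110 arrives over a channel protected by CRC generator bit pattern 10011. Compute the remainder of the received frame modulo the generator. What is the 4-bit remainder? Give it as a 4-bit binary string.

Modulo-2 division of 10100011100110110 by 10011:
  pos 0: 10100 XOR 10011 = 00111
  pos 2: 11101 XOR 10011 = 01110
  pos 3: 11101 XOR 10011 = 01110
  pos 4: 11101 XOR 10011 = 01110
  pos 5: 11100 XOR 10011 = 01111
  pos 6: 11110 XOR 10011 = 01101
  pos 7: 11011 XOR 10011 = 01000
  pos 8: 10001 XOR 10011 = 00010
  pos 11: 10011 XOR 10011 = 00000
Remainder = 0000 (zero — the frame passes the CRC check).

0000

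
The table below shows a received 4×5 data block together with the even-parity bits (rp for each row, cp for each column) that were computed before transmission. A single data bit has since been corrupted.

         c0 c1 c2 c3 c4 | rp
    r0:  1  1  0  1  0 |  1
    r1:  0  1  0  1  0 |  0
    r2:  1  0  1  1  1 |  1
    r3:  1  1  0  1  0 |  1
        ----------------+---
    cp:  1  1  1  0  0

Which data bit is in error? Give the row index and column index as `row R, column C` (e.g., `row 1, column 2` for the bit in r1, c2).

Recompute each row's even parity and compare to rp:
  r0: data parity 1, sent rp 1 → ok
  r1: data parity 0, sent rp 0 → ok
  r2: data parity 0, sent rp 1 → mismatch
  r3: data parity 1, sent rp 1 → ok
Recompute each column's even parity and compare to cp:
  c0: data parity 1, sent cp 1 → ok
  c1: data parity 1, sent cp 1 → ok
  c2: data parity 1, sent cp 1 → ok
  c3: data parity 0, sent cp 0 → ok
  c4: data parity 1, sent cp 0 → mismatch
Exactly one row (r2) and one column (c4) fail → the flipped bit is at their intersection.

row 2, column 4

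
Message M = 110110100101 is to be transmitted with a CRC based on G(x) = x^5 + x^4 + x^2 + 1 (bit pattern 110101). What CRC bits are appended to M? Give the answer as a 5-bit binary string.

01011

Append 5 zeros: 11011010010100000. Divide by 110101 (XOR where the leading bit is 1):
  pos 0: 110110 XOR 110101 = 000011
  pos 4: 111001 XOR 110101 = 001100
  pos 6: 110001 XOR 110101 = 000100
  pos 9: 100000 XOR 110101 = 010101
  pos 10: 101010 XOR 110101 = 011111
  pos 11: 111110 XOR 110101 = 001011
Remainder (last 5 bits) = 01011. This is the CRC / FCS.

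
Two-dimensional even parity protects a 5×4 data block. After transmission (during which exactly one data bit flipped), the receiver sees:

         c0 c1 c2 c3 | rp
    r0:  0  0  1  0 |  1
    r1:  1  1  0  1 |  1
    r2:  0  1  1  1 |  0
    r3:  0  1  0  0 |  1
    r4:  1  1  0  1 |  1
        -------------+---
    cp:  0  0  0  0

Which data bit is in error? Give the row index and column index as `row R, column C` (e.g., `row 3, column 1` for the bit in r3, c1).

Recompute each row's even parity and compare to rp:
  r0: data parity 1, sent rp 1 → ok
  r1: data parity 1, sent rp 1 → ok
  r2: data parity 1, sent rp 0 → mismatch
  r3: data parity 1, sent rp 1 → ok
  r4: data parity 1, sent rp 1 → ok
Recompute each column's even parity and compare to cp:
  c0: data parity 0, sent cp 0 → ok
  c1: data parity 0, sent cp 0 → ok
  c2: data parity 0, sent cp 0 → ok
  c3: data parity 1, sent cp 0 → mismatch
Exactly one row (r2) and one column (c3) fail → the flipped bit is at their intersection.

row 2, column 3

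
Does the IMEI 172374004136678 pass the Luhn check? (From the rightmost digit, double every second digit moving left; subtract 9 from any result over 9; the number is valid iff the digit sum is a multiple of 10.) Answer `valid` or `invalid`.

valid

From the right, keep odd positions and double even positions (subtract 9 from any doubled value over 9):
  doubled (positions 2,4,...): 5 3 2 0 8 6 5 → sum 29
  kept (positions 1,3,...): 8 6 3 4 0 7 2 1 → sum 31
Total = 60.
60 mod 10 = 0, so the number is valid.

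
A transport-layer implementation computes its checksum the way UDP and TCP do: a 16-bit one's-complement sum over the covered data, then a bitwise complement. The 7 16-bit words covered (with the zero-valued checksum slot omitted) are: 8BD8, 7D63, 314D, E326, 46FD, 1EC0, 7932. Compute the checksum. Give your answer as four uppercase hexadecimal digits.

One's-complement addition (fold any carry out of bit 15 back into bit 0):
  0x8BD8 + 0x7D63 = 0x1093B → wrap carry → 0x093C
  0x093C + 0x314D = 0x03A89
  0x3A89 + 0xE326 = 0x11DAF → wrap carry → 0x1DB0
  0x1DB0 + 0x46FD = 0x064AD
  0x64AD + 0x1EC0 = 0x0836D
  0x836D + 0x7932 = 0x0FC9F
One's-complement sum = 0xFC9F.
Checksum = ~0xFC9F & 0xFFFF = 0x0360.

0360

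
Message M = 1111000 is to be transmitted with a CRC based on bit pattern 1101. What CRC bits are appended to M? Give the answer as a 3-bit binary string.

001

Append 3 zeros: 1111000000. Divide by 1101 (XOR where the leading bit is 1):
  pos 0: 1111 XOR 1101 = 0010
  pos 2: 1000 XOR 1101 = 0101
  pos 3: 1010 XOR 1101 = 0111
  pos 4: 1110 XOR 1101 = 0011
  pos 6: 1100 XOR 1101 = 0001
Remainder (last 3 bits) = 001. This is the CRC / FCS.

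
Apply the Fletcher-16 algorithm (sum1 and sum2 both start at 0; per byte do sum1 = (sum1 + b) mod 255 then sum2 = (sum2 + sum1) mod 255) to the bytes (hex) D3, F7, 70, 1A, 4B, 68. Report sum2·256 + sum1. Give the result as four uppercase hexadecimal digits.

Running sums (mod 255):
  after byte 0 (D3): sum1=211, sum2=211
  after byte 1 (F7): sum1=203, sum2=159
  after byte 2 (70): sum1=60, sum2=219
  after byte 3 (1A): sum1=86, sum2=50
  after byte 4 (4B): sum1=161, sum2=211
  after byte 5 (68): sum1=10, sum2=221
Checksum = sum2·256 + sum1 = 221·256 + 10 = 56586 = 0xDD0A.

DD0A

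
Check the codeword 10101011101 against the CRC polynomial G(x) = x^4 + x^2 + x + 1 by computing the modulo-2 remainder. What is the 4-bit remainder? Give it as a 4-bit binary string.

Modulo-2 division of 10101011101 by 10111:
  pos 0: 10101 XOR 10111 = 00010
  pos 3: 10011 XOR 10111 = 00100
  pos 5: 10010 XOR 10111 = 00101
Remainder = 1011 (nonzero — an error is detected).

1011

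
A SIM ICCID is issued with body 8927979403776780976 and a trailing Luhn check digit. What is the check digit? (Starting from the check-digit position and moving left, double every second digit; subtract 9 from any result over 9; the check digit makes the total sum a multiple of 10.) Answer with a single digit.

3

Partial digits right→left: 6 7 9 0 8 7 6 7 7 3 0 4 9 7 9 7 2 9 8
Double every second digit counting from the check-digit position (so the 1st, 3rd, 5th, ... of the partial from the right).
  doubled (with −9 where >9): 3 9 7 3 5 0 9 9 4 7 → sum 56
  kept as-is: 7 0 7 7 3 4 7 7 9 → sum 51
Total = 56 + 51 = 107.
Check digit = (10 − (107 mod 10)) mod 10 = 3.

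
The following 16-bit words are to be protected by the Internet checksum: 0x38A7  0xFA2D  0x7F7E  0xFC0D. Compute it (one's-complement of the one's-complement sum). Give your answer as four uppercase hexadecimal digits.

One's-complement addition (fold any carry out of bit 15 back into bit 0):
  0x38A7 + 0xFA2D = 0x132D4 → wrap carry → 0x32D5
  0x32D5 + 0x7F7E = 0x0B253
  0xB253 + 0xFC0D = 0x1AE60 → wrap carry → 0xAE61
One's-complement sum = 0xAE61.
Checksum = ~0xAE61 & 0xFFFF = 0x519E.

519E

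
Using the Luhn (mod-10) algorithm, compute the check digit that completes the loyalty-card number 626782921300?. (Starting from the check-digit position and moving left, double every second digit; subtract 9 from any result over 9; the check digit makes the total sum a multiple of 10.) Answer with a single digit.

Partial digits right→left: 0 0 3 1 2 9 2 8 7 6 2 6
Double every second digit counting from the check-digit position (so the 1st, 3rd, 5th, ... of the partial from the right).
  doubled (with −9 where >9): 0 6 4 4 5 4 → sum 23
  kept as-is: 0 1 9 8 6 6 → sum 30
Total = 23 + 30 = 53.
Check digit = (10 − (53 mod 10)) mod 10 = 7.

7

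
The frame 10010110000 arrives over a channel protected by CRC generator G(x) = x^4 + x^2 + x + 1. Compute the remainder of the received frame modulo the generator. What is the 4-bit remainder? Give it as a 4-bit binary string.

0000

Modulo-2 division of 10010110000 by 10111:
  pos 0: 10010 XOR 10111 = 00101
  pos 2: 10111 XOR 10111 = 00000
Remainder = 0000 (zero — the frame passes the CRC check).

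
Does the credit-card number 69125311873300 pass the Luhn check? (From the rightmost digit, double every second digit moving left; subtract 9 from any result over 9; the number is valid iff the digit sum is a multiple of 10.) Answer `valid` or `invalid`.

From the right, keep odd positions and double even positions (subtract 9 from any doubled value over 9):
  doubled (positions 2,4,...): 0 6 7 2 1 2 3 → sum 21
  kept (positions 1,3,...): 0 3 7 1 3 2 9 → sum 25
Total = 46.
46 mod 10 = 6, so the number is invalid.

invalid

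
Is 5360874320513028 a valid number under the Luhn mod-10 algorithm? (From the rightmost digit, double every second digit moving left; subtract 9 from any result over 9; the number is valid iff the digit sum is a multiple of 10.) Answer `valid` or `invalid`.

From the right, keep odd positions and double even positions (subtract 9 from any doubled value over 9):
  doubled (positions 2,4,...): 4 6 1 4 8 7 3 1 → sum 34
  kept (positions 1,3,...): 8 0 1 0 3 7 0 3 → sum 22
Total = 56.
56 mod 10 = 6, so the number is invalid.

invalid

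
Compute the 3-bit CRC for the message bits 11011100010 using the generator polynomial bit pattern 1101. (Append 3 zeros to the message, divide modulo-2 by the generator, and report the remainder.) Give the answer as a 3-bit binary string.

001

Append 3 zeros: 11011100010000. Divide by 1101 (XOR where the leading bit is 1):
  pos 0: 1101 XOR 1101 = 0000
  pos 4: 1100 XOR 1101 = 0001
  pos 7: 1010 XOR 1101 = 0111
  pos 8: 1110 XOR 1101 = 0011
  pos 10: 1100 XOR 1101 = 0001
Remainder (last 3 bits) = 001. This is the CRC / FCS.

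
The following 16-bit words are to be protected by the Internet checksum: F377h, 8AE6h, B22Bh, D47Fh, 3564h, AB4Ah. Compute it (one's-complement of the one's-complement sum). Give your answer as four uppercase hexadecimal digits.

One's-complement addition (fold any carry out of bit 15 back into bit 0):
  0xF377 + 0x8AE6 = 0x17E5D → wrap carry → 0x7E5E
  0x7E5E + 0xB22B = 0x13089 → wrap carry → 0x308A
  0x308A + 0xD47F = 0x10509 → wrap carry → 0x050A
  0x050A + 0x3564 = 0x03A6E
  0x3A6E + 0xAB4A = 0x0E5B8
One's-complement sum = 0xE5B8.
Checksum = ~0xE5B8 & 0xFFFF = 0x1A47.

1A47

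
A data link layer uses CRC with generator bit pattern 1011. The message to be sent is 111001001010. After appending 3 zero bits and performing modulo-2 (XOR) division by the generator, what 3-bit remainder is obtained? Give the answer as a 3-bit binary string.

Append 3 zeros: 111001001010000. Divide by 1011 (XOR where the leading bit is 1):
  pos 0: 1110 XOR 1011 = 0101
  pos 1: 1010 XOR 1011 = 0001
  pos 4: 1100 XOR 1011 = 0111
  pos 5: 1111 XOR 1011 = 0100
  pos 6: 1000 XOR 1011 = 0011
  pos 8: 1110 XOR 1011 = 0101
  pos 9: 1010 XOR 1011 = 0001
Remainder (last 3 bits) = 100. This is the CRC / FCS.

100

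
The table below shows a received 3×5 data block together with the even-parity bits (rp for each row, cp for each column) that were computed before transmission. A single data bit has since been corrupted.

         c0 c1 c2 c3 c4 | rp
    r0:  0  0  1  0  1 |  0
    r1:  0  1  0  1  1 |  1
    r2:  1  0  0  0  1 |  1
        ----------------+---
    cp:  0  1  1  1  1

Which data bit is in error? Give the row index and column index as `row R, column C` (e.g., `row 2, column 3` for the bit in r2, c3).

Recompute each row's even parity and compare to rp:
  r0: data parity 0, sent rp 0 → ok
  r1: data parity 1, sent rp 1 → ok
  r2: data parity 0, sent rp 1 → mismatch
Recompute each column's even parity and compare to cp:
  c0: data parity 1, sent cp 0 → mismatch
  c1: data parity 1, sent cp 1 → ok
  c2: data parity 1, sent cp 1 → ok
  c3: data parity 1, sent cp 1 → ok
  c4: data parity 1, sent cp 1 → ok
Exactly one row (r2) and one column (c0) fail → the flipped bit is at their intersection.

row 2, column 0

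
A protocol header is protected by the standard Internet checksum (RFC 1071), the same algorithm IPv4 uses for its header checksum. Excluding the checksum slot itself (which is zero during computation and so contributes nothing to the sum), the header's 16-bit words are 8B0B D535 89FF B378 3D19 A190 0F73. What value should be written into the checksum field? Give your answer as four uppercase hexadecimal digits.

7429

One's-complement addition (fold any carry out of bit 15 back into bit 0):
  0x8B0B + 0xD535 = 0x16040 → wrap carry → 0x6041
  0x6041 + 0x89FF = 0x0EA40
  0xEA40 + 0xB378 = 0x19DB8 → wrap carry → 0x9DB9
  0x9DB9 + 0x3D19 = 0x0DAD2
  0xDAD2 + 0xA190 = 0x17C62 → wrap carry → 0x7C63
  0x7C63 + 0x0F73 = 0x08BD6
One's-complement sum = 0x8BD6.
Checksum = ~0x8BD6 & 0xFFFF = 0x7429.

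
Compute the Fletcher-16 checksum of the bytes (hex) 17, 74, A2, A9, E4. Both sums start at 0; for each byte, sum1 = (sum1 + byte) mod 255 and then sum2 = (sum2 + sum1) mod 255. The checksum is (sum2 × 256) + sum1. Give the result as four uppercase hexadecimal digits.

65BC

Running sums (mod 255):
  after byte 0 (17): sum1=23, sum2=23
  after byte 1 (74): sum1=139, sum2=162
  after byte 2 (A2): sum1=46, sum2=208
  after byte 3 (A9): sum1=215, sum2=168
  after byte 4 (E4): sum1=188, sum2=101
Checksum = sum2·256 + sum1 = 101·256 + 188 = 26044 = 0x65BC.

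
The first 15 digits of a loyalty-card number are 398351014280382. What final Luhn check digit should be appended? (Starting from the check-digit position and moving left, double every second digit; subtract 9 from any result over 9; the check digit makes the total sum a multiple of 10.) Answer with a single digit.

7

Partial digits right→left: 2 8 3 0 8 2 4 1 0 1 5 3 8 9 3
Double every second digit counting from the check-digit position (so the 1st, 3rd, 5th, ... of the partial from the right).
  doubled (with −9 where >9): 4 6 7 8 0 1 7 6 → sum 39
  kept as-is: 8 0 2 1 1 3 9 → sum 24
Total = 39 + 24 = 63.
Check digit = (10 − (63 mod 10)) mod 10 = 7.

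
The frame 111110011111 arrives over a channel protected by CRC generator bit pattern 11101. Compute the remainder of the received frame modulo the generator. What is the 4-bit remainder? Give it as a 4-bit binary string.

Modulo-2 division of 111110011111 by 11101:
  pos 0: 11111 XOR 11101 = 00010
  pos 3: 10001 XOR 11101 = 01100
  pos 4: 11001 XOR 11101 = 00100
  pos 6: 10011 XOR 11101 = 01110
  pos 7: 11101 XOR 11101 = 00000
Remainder = 0000 (zero — the frame passes the CRC check).

0000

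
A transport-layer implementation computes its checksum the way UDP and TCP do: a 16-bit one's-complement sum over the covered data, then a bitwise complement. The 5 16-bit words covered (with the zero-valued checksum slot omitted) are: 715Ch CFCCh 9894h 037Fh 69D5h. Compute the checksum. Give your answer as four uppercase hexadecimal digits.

B8ED

One's-complement addition (fold any carry out of bit 15 back into bit 0):
  0x715C + 0xCFCC = 0x14128 → wrap carry → 0x4129
  0x4129 + 0x9894 = 0x0D9BD
  0xD9BD + 0x037F = 0x0DD3C
  0xDD3C + 0x69D5 = 0x14711 → wrap carry → 0x4712
One's-complement sum = 0x4712.
Checksum = ~0x4712 & 0xFFFF = 0xB8ED.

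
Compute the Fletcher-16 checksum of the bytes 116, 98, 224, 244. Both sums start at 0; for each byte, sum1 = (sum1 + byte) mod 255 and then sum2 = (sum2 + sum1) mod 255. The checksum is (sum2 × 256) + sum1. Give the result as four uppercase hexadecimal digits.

AFAC

Running sums (mod 255):
  after byte 0 (116): sum1=116, sum2=116
  after byte 1 (98): sum1=214, sum2=75
  after byte 2 (224): sum1=183, sum2=3
  after byte 3 (244): sum1=172, sum2=175
Checksum = sum2·256 + sum1 = 175·256 + 172 = 44972 = 0xAFAC.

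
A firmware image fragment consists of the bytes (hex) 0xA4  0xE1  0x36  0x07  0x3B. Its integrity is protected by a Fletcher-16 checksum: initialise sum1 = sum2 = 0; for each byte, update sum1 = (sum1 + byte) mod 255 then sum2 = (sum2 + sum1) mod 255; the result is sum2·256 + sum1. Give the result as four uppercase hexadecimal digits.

AAFE

Running sums (mod 255):
  after byte 0 (0xA4): sum1=164, sum2=164
  after byte 1 (0xE1): sum1=134, sum2=43
  after byte 2 (0x36): sum1=188, sum2=231
  after byte 3 (0x07): sum1=195, sum2=171
  after byte 4 (0x3B): sum1=254, sum2=170
Checksum = sum2·256 + sum1 = 170·256 + 254 = 43774 = 0xAAFE.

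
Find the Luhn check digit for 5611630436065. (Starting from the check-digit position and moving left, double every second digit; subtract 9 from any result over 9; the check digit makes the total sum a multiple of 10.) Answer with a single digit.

Partial digits right→left: 5 6 0 6 3 4 0 3 6 1 1 6 5
Double every second digit counting from the check-digit position (so the 1st, 3rd, 5th, ... of the partial from the right).
  doubled (with −9 where >9): 1 0 6 0 3 2 1 → sum 13
  kept as-is: 6 6 4 3 1 6 → sum 26
Total = 13 + 26 = 39.
Check digit = (10 − (39 mod 10)) mod 10 = 1.

1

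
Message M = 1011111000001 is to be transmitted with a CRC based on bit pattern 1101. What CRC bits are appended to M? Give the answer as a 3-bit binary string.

Append 3 zeros: 1011111000001000. Divide by 1101 (XOR where the leading bit is 1):
  pos 0: 1011 XOR 1101 = 0110
  pos 1: 1101 XOR 1101 = 0000
  pos 5: 1100 XOR 1101 = 0001
  pos 8: 1000 XOR 1101 = 0101
  pos 9: 1011 XOR 1101 = 0110
  pos 10: 1100 XOR 1101 = 0001
Remainder (last 3 bits) = 100. This is the CRC / FCS.

100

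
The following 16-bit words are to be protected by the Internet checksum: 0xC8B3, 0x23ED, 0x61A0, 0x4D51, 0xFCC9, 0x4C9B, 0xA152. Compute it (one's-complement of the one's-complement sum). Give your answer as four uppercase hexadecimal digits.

One's-complement addition (fold any carry out of bit 15 back into bit 0):
  0xC8B3 + 0x23ED = 0x0ECA0
  0xECA0 + 0x61A0 = 0x14E40 → wrap carry → 0x4E41
  0x4E41 + 0x4D51 = 0x09B92
  0x9B92 + 0xFCC9 = 0x1985B → wrap carry → 0x985C
  0x985C + 0x4C9B = 0x0E4F7
  0xE4F7 + 0xA152 = 0x18649 → wrap carry → 0x864A
One's-complement sum = 0x864A.
Checksum = ~0x864A & 0xFFFF = 0x79B5.

79B5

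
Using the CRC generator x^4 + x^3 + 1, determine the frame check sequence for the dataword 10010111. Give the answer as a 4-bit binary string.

Append 4 zeros: 100101110000. Divide by 11001 (XOR where the leading bit is 1):
  pos 0: 10010 XOR 11001 = 01011
  pos 1: 10111 XOR 11001 = 01110
  pos 2: 11101 XOR 11001 = 00100
  pos 4: 10010 XOR 11001 = 01011
  pos 5: 10110 XOR 11001 = 01111
  pos 6: 11110 XOR 11001 = 00111
Remainder (last 4 bits) = 1110. This is the CRC / FCS.

1110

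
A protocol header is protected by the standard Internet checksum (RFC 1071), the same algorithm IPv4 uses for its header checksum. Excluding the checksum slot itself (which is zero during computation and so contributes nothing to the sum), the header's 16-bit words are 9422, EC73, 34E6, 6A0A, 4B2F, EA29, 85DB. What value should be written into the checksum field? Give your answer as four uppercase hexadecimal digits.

2544

One's-complement addition (fold any carry out of bit 15 back into bit 0):
  0x9422 + 0xEC73 = 0x18095 → wrap carry → 0x8096
  0x8096 + 0x34E6 = 0x0B57C
  0xB57C + 0x6A0A = 0x11F86 → wrap carry → 0x1F87
  0x1F87 + 0x4B2F = 0x06AB6
  0x6AB6 + 0xEA29 = 0x154DF → wrap carry → 0x54E0
  0x54E0 + 0x85DB = 0x0DABB
One's-complement sum = 0xDABB.
Checksum = ~0xDABB & 0xFFFF = 0x2544.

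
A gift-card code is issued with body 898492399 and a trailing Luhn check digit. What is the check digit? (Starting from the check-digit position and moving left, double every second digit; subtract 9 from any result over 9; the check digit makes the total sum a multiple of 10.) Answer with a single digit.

8

Partial digits right→left: 9 9 3 2 9 4 8 9 8
Double every second digit counting from the check-digit position (so the 1st, 3rd, 5th, ... of the partial from the right).
  doubled (with −9 where >9): 9 6 9 7 7 → sum 38
  kept as-is: 9 2 4 9 → sum 24
Total = 38 + 24 = 62.
Check digit = (10 − (62 mod 10)) mod 10 = 8.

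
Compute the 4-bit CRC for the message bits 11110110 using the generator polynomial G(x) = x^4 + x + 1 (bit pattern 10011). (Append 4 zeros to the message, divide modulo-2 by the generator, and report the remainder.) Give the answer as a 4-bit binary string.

Append 4 zeros: 111101100000. Divide by 10011 (XOR where the leading bit is 1):
  pos 0: 11110 XOR 10011 = 01101
  pos 1: 11011 XOR 10011 = 01000
  pos 2: 10001 XOR 10011 = 00010
  pos 5: 10000 XOR 10011 = 00011
Remainder (last 4 bits) = 1100. This is the CRC / FCS.

1100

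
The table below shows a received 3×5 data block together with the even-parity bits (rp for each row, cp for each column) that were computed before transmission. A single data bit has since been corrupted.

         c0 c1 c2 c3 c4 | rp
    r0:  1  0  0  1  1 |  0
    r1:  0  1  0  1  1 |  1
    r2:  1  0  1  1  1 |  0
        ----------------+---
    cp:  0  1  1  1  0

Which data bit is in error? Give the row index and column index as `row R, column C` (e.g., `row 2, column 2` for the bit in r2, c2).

Recompute each row's even parity and compare to rp:
  r0: data parity 1, sent rp 0 → mismatch
  r1: data parity 1, sent rp 1 → ok
  r2: data parity 0, sent rp 0 → ok
Recompute each column's even parity and compare to cp:
  c0: data parity 0, sent cp 0 → ok
  c1: data parity 1, sent cp 1 → ok
  c2: data parity 1, sent cp 1 → ok
  c3: data parity 1, sent cp 1 → ok
  c4: data parity 1, sent cp 0 → mismatch
Exactly one row (r0) and one column (c4) fail → the flipped bit is at their intersection.

row 0, column 4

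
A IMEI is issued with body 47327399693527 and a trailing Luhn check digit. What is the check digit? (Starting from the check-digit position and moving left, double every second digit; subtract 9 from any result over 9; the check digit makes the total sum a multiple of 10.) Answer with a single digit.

7

Partial digits right→left: 7 2 5 3 9 6 9 9 3 7 2 3 7 4
Double every second digit counting from the check-digit position (so the 1st, 3rd, 5th, ... of the partial from the right).
  doubled (with −9 where >9): 5 1 9 9 6 4 5 → sum 39
  kept as-is: 2 3 6 9 7 3 4 → sum 34
Total = 39 + 34 = 73.
Check digit = (10 − (73 mod 10)) mod 10 = 7.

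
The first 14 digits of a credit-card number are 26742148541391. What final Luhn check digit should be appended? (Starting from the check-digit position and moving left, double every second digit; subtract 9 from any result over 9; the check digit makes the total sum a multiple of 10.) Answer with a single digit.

4

Partial digits right→left: 1 9 3 1 4 5 8 4 1 2 4 7 6 2
Double every second digit counting from the check-digit position (so the 1st, 3rd, 5th, ... of the partial from the right).
  doubled (with −9 where >9): 2 6 8 7 2 8 3 → sum 36
  kept as-is: 9 1 5 4 2 7 2 → sum 30
Total = 36 + 30 = 66.
Check digit = (10 − (66 mod 10)) mod 10 = 4.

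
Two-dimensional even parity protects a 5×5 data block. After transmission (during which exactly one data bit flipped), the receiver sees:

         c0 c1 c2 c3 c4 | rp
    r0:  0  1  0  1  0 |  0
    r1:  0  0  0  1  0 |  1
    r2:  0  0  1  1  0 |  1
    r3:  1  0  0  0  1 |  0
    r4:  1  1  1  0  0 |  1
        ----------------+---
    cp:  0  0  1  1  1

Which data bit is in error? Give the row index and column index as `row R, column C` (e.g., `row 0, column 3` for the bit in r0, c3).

Recompute each row's even parity and compare to rp:
  r0: data parity 0, sent rp 0 → ok
  r1: data parity 1, sent rp 1 → ok
  r2: data parity 0, sent rp 1 → mismatch
  r3: data parity 0, sent rp 0 → ok
  r4: data parity 1, sent rp 1 → ok
Recompute each column's even parity and compare to cp:
  c0: data parity 0, sent cp 0 → ok
  c1: data parity 0, sent cp 0 → ok
  c2: data parity 0, sent cp 1 → mismatch
  c3: data parity 1, sent cp 1 → ok
  c4: data parity 1, sent cp 1 → ok
Exactly one row (r2) and one column (c2) fail → the flipped bit is at their intersection.

row 2, column 2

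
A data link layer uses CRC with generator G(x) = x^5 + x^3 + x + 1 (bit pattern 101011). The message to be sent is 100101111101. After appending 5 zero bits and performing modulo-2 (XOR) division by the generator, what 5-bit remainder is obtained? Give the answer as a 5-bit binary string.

Append 5 zeros: 10010111110100000. Divide by 101011 (XOR where the leading bit is 1):
  pos 0: 100101 XOR 101011 = 001110
  pos 2: 111011 XOR 101011 = 010000
  pos 3: 100001 XOR 101011 = 001010
  pos 5: 101010 XOR 101011 = 000001
  pos 10: 110000 XOR 101011 = 011011
  pos 11: 110110 XOR 101011 = 011101
Remainder (last 5 bits) = 11101. This is the CRC / FCS.

11101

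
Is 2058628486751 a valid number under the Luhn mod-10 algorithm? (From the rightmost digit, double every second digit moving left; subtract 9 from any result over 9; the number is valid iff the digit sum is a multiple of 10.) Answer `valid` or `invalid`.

From the right, keep odd positions and double even positions (subtract 9 from any doubled value over 9):
  doubled (positions 2,4,...): 1 3 8 4 7 0 → sum 23
  kept (positions 1,3,...): 1 7 8 8 6 5 2 → sum 37
Total = 60.
60 mod 10 = 0, so the number is valid.

valid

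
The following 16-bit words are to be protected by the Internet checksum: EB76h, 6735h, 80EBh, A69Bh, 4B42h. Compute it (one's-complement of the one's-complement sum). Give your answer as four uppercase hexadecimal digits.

One's-complement addition (fold any carry out of bit 15 back into bit 0):
  0xEB76 + 0x6735 = 0x152AB → wrap carry → 0x52AC
  0x52AC + 0x80EB = 0x0D397
  0xD397 + 0xA69B = 0x17A32 → wrap carry → 0x7A33
  0x7A33 + 0x4B42 = 0x0C575
One's-complement sum = 0xC575.
Checksum = ~0xC575 & 0xFFFF = 0x3A8A.

3A8A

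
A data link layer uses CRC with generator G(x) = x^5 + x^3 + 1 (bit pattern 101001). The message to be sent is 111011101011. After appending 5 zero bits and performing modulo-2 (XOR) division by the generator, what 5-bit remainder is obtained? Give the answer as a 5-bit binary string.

01010

Append 5 zeros: 11101110101100000. Divide by 101001 (XOR where the leading bit is 1):
  pos 0: 111011 XOR 101001 = 010010
  pos 1: 100101 XOR 101001 = 001100
  pos 3: 110001 XOR 101001 = 011000
  pos 4: 110000 XOR 101001 = 011001
  pos 5: 110011 XOR 101001 = 011010
  pos 6: 110101 XOR 101001 = 011100
  pos 7: 111000 XOR 101001 = 010001
  pos 8: 100010 XOR 101001 = 001011
  pos 10: 101100 XOR 101001 = 000101
Remainder (last 5 bits) = 01010. This is the CRC / FCS.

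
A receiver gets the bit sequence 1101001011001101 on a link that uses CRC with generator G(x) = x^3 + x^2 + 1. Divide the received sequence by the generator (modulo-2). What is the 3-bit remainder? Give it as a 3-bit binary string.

011

Modulo-2 division of 1101001011001101 by 1101:
  pos 0: 1101 XOR 1101 = 0000
  pos 6: 1011 XOR 1101 = 0110
  pos 7: 1100 XOR 1101 = 0001
  pos 10: 1011 XOR 1101 = 0110
  pos 11: 1100 XOR 1101 = 0001
Remainder = 011 (nonzero — an error is detected).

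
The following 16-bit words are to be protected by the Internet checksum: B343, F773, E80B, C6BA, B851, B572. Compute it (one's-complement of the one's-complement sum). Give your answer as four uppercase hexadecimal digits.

38BD

One's-complement addition (fold any carry out of bit 15 back into bit 0):
  0xB343 + 0xF773 = 0x1AAB6 → wrap carry → 0xAAB7
  0xAAB7 + 0xE80B = 0x192C2 → wrap carry → 0x92C3
  0x92C3 + 0xC6BA = 0x1597D → wrap carry → 0x597E
  0x597E + 0xB851 = 0x111CF → wrap carry → 0x11D0
  0x11D0 + 0xB572 = 0x0C742
One's-complement sum = 0xC742.
Checksum = ~0xC742 & 0xFFFF = 0x38BD.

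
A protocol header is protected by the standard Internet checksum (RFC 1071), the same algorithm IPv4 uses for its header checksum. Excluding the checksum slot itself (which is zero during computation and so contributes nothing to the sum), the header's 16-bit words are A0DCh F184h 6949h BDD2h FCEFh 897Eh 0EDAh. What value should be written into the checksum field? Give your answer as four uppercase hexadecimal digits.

One's-complement addition (fold any carry out of bit 15 back into bit 0):
  0xA0DC + 0xF184 = 0x19260 → wrap carry → 0x9261
  0x9261 + 0x6949 = 0x0FBAA
  0xFBAA + 0xBDD2 = 0x1B97C → wrap carry → 0xB97D
  0xB97D + 0xFCEF = 0x1B66C → wrap carry → 0xB66D
  0xB66D + 0x897E = 0x13FEB → wrap carry → 0x3FEC
  0x3FEC + 0x0EDA = 0x04EC6
One's-complement sum = 0x4EC6.
Checksum = ~0x4EC6 & 0xFFFF = 0xB139.

B139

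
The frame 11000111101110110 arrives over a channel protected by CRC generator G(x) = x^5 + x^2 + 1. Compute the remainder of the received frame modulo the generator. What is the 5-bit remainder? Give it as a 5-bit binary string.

Modulo-2 division of 11000111101110110 by 100101:
  pos 0: 110001 XOR 100101 = 010100
  pos 1: 101001 XOR 100101 = 001100
  pos 3: 110011 XOR 100101 = 010110
  pos 4: 101100 XOR 100101 = 001001
  pos 6: 100111 XOR 100101 = 000010
  pos 10: 101011 XOR 100101 = 001110
Remainder = 11100 (nonzero — an error is detected).

11100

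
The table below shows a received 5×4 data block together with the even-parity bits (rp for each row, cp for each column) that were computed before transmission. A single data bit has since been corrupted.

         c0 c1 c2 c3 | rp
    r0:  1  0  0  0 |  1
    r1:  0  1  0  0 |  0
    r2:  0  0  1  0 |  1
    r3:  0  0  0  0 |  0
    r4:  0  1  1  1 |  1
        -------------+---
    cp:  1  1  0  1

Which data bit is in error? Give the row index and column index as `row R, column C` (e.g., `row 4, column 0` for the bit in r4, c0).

row 1, column 1

Recompute each row's even parity and compare to rp:
  r0: data parity 1, sent rp 1 → ok
  r1: data parity 1, sent rp 0 → mismatch
  r2: data parity 1, sent rp 1 → ok
  r3: data parity 0, sent rp 0 → ok
  r4: data parity 1, sent rp 1 → ok
Recompute each column's even parity and compare to cp:
  c0: data parity 1, sent cp 1 → ok
  c1: data parity 0, sent cp 1 → mismatch
  c2: data parity 0, sent cp 0 → ok
  c3: data parity 1, sent cp 1 → ok
Exactly one row (r1) and one column (c1) fail → the flipped bit is at their intersection.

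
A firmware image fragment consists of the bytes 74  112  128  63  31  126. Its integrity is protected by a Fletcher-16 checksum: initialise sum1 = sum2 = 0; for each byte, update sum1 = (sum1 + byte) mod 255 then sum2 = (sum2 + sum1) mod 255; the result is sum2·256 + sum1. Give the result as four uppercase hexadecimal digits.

6C18

Running sums (mod 255):
  after byte 0 (74): sum1=74, sum2=74
  after byte 1 (112): sum1=186, sum2=5
  after byte 2 (128): sum1=59, sum2=64
  after byte 3 (63): sum1=122, sum2=186
  after byte 4 (31): sum1=153, sum2=84
  after byte 5 (126): sum1=24, sum2=108
Checksum = sum2·256 + sum1 = 108·256 + 24 = 27672 = 0x6C18.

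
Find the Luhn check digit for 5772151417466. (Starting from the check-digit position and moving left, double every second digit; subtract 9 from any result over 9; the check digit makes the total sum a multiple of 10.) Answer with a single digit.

Partial digits right→left: 6 6 4 7 1 4 1 5 1 2 7 7 5
Double every second digit counting from the check-digit position (so the 1st, 3rd, 5th, ... of the partial from the right).
  doubled (with −9 where >9): 3 8 2 2 2 5 1 → sum 23
  kept as-is: 6 7 4 5 2 7 → sum 31
Total = 23 + 31 = 54.
Check digit = (10 − (54 mod 10)) mod 10 = 6.

6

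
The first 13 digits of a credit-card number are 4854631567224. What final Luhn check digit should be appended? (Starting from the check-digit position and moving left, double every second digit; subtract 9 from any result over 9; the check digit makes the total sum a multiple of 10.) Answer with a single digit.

Partial digits right→left: 4 2 2 7 6 5 1 3 6 4 5 8 4
Double every second digit counting from the check-digit position (so the 1st, 3rd, 5th, ... of the partial from the right).
  doubled (with −9 where >9): 8 4 3 2 3 1 8 → sum 29
  kept as-is: 2 7 5 3 4 8 → sum 29
Total = 29 + 29 = 58.
Check digit = (10 − (58 mod 10)) mod 10 = 2.

2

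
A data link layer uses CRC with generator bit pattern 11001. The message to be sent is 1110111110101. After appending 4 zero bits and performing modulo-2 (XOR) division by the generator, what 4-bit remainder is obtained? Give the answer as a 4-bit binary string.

Append 4 zeros: 11101111101010000. Divide by 11001 (XOR where the leading bit is 1):
  pos 0: 11101 XOR 11001 = 00100
  pos 2: 10011 XOR 11001 = 01010
  pos 3: 10101 XOR 11001 = 01100
  pos 4: 11001 XOR 11001 = 00000
  pos 10: 10100 XOR 11001 = 01101
  pos 11: 11010 XOR 11001 = 00011
Remainder (last 4 bits) = 0110. This is the CRC / FCS.

0110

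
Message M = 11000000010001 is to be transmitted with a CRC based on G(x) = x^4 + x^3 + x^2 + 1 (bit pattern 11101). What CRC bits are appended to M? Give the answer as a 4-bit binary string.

0011

Append 4 zeros: 110000000100010000. Divide by 11101 (XOR where the leading bit is 1):
  pos 0: 11000 XOR 11101 = 00101
  pos 2: 10100 XOR 11101 = 01001
  pos 3: 10010 XOR 11101 = 01111
  pos 4: 11110 XOR 11101 = 00011
  pos 7: 11100 XOR 11101 = 00001
  pos 11: 10100 XOR 11101 = 01001
  pos 12: 10010 XOR 11101 = 01111
  pos 13: 11110 XOR 11101 = 00011
Remainder (last 4 bits) = 0011. This is the CRC / FCS.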